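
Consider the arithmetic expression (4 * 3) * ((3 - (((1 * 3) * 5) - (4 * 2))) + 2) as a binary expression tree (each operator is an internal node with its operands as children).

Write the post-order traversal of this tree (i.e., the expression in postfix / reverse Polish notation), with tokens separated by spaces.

Post-order on an expression tree gives postfix notation: for each operator, emit left operand, right operand, then the operator.

4 3 * 3 1 3 * 5 * 4 2 * - - 2 + *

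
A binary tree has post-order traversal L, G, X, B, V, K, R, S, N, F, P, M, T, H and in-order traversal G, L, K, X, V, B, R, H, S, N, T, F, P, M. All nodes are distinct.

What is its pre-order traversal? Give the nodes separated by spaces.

The last element of post-order is the root; it splits in-order into left and right subtrees.
Root H: left subtree has 7 nodes {G, L, K, X, V, B, R}, right has 6 {S, N, T, F, P, M}.
  Root R: left subtree has 6 nodes {G, L, K, X, V, B}, right has 0 { }.
    Root K: left subtree has 2 nodes {G, L}, right has 3 {X, V, B}.
      Root G: left subtree has 0 nodes { }, right has 1 {L}.
      Root V: left subtree has 1 node {X}, right has 1 {B}.
  Root T: left subtree has 2 nodes {S, N}, right has 3 {F, P, M}.
    Root N: left subtree has 1 node {S}, right has 0 { }.
    Root M: left subtree has 2 nodes {F, P}, right has 0 { }.
      Root P: left subtree has 1 node {F}, right has 0 { }.

H R K G L V X B T N S M P F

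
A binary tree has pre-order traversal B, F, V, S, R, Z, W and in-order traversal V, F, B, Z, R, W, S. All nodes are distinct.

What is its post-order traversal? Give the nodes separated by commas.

The first element of pre-order is the root; it splits in-order into left and right subtrees.
Root B: left subtree has 2 nodes {V, F}, right has 4 {Z, R, W, S}.
  Root F: left subtree has 1 node {V}, right has 0 { }.
  Root S: left subtree has 3 nodes {Z, R, W}, right has 0 { }.
    Root R: left subtree has 1 node {Z}, right has 1 {W}.

V, F, Z, W, R, S, B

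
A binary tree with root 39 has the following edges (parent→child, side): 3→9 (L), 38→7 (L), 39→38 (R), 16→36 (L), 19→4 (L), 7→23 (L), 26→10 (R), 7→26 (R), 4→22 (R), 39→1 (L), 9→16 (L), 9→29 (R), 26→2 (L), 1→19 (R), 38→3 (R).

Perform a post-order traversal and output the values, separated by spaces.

Post-order visits the left subtree, then the right subtree, then the node.
At 39: go left to 1.
  At 1: no left child.
  At 1: go right to 19.
    At 19: go left to 4.
      At 4: no left child.
      At 4: go right to 22.
        22 is a leaf — visit 22.
      Visit 4.
    At 19: no right child.
    Visit 19.
  Visit 1.
At 39: go right to 38.
  At 38: go left to 7.
    At 7: go left to 23.
      23 is a leaf — visit 23.
    At 7: go right to 26.
      At 26: go left to 2.
        2 is a leaf — visit 2.
      At 26: go right to 10.
        10 is a leaf — visit 10.
      Visit 26.
    Visit 7.
  At 38: go right to 3.
    At 3: go left to 9.
      At 9: go left to 16.
        At 16: go left to 36.
          36 is a leaf — visit 36.
        At 16: no right child.
        Visit 16.
      At 9: go right to 29.
        29 is a leaf — visit 29.
      Visit 9.
    At 3: no right child.
    Visit 3.
  Visit 38.
Visit 39.

22 4 19 1 23 2 10 26 7 36 16 29 9 3 38 39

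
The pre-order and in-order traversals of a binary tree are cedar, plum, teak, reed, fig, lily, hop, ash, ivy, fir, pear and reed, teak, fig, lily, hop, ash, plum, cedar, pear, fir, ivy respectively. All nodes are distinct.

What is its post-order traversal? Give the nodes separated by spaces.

The first element of pre-order is the root; it splits in-order into left and right subtrees.
Root cedar: left subtree has 7 nodes {reed, teak, fig, lily, hop, ash, plum}, right has 3 {pear, fir, ivy}.
  Root plum: left subtree has 6 nodes {reed, teak, fig, lily, hop, ash}, right has 0 { }.
    Root teak: left subtree has 1 node {reed}, right has 4 {fig, lily, hop, ash}.
      Root fig: left subtree has 0 nodes { }, right has 3 {lily, hop, ash}.
        Root lily: left subtree has 0 nodes { }, right has 2 {hop, ash}.
          Root hop: left subtree has 0 nodes { }, right has 1 {ash}.
  Root ivy: left subtree has 2 nodes {pear, fir}, right has 0 { }.
    Root fir: left subtree has 1 node {pear}, right has 0 { }.

reed ash hop lily fig teak plum pear fir ivy cedar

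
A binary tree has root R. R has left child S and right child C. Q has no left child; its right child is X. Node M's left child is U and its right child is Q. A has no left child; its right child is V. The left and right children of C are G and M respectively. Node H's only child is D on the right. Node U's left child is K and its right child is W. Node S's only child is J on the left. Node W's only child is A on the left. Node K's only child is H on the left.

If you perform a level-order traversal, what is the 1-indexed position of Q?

8

Level-order visits nodes level by level from the root, left to right within each level.
Level 0: R
Level 1: S, C
Level 2: J, G, M
Level 3: U, Q
Level 4: K, W, X
Level 5: H, A
Level 6: D, V
Full level-order sequence: R, S, C, J, G, M, U, Q, K, W, X, H, A, D, V.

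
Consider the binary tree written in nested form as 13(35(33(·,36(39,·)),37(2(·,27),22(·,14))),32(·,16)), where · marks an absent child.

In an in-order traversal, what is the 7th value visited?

In-order visits the left subtree, then the node, then the right subtree.
At 13: go left to 35.
  At 35: go left to 33.
    At 33: no left child.
    Visit 33.
    At 33: go right to 36.
      At 36: go left to 39.
        39 is a leaf — visit 39.
      Visit 36.
      At 36: no right child.
  Visit 35.
  At 35: go right to 37.
    At 37: go left to 2.
      At 2: no left child.
      Visit 2.
      At 2: go right to 27.
        27 is a leaf — visit 27.
    Visit 37.
    At 37: go right to 22.
      At 22: no left child.
      Visit 22.
      At 22: go right to 14.
        14 is a leaf — visit 14.
Visit 13.
At 13: go right to 32.
  At 32: no left child.
  Visit 32.
  At 32: go right to 16.
    16 is a leaf — visit 16.
Full in-order sequence: 33, 39, 36, 35, 2, 27, 37, 22, 14, 13, 32, 16.

37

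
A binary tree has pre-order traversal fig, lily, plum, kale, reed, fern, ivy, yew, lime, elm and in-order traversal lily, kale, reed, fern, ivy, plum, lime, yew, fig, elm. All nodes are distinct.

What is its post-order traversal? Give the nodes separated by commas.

The first element of pre-order is the root; it splits in-order into left and right subtrees.
Root fig: left subtree has 8 nodes {lily, kale, reed, fern, ivy, plum, lime, yew}, right has 1 {elm}.
  Root lily: left subtree has 0 nodes { }, right has 7 {kale, reed, fern, ivy, plum, lime, yew}.
    Root plum: left subtree has 4 nodes {kale, reed, fern, ivy}, right has 2 {lime, yew}.
      Root kale: left subtree has 0 nodes { }, right has 3 {reed, fern, ivy}.
        Root reed: left subtree has 0 nodes { }, right has 2 {fern, ivy}.
          Root fern: left subtree has 0 nodes { }, right has 1 {ivy}.
      Root yew: left subtree has 1 node {lime}, right has 0 { }.

ivy, fern, reed, kale, lime, yew, plum, lily, elm, fig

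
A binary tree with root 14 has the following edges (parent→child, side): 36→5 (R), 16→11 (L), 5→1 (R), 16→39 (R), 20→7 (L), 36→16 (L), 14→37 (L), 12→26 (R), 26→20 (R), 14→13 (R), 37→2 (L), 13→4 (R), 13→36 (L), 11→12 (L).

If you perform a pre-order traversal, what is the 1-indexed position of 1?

Pre-order visits the node, then its left subtree, then its right subtree.
Visit 14.
At 14: go left to 37.
  Visit 37.
  At 37: go left to 2.
    2 is a leaf — visit 2.
  At 37: no right child.
At 14: go right to 13.
  Visit 13.
  At 13: go left to 36.
    Visit 36.
    At 36: go left to 16.
      Visit 16.
      At 16: go left to 11.
        Visit 11.
        At 11: go left to 12.
          Visit 12.
          At 12: no left child.
          At 12: go right to 26.
            Visit 26.
            At 26: no left child.
            At 26: go right to 20.
              Visit 20.
              At 20: go left to 7.
                7 is a leaf — visit 7.
              At 20: no right child.
        At 11: no right child.
      At 16: go right to 39.
        39 is a leaf — visit 39.
    At 36: go right to 5.
      Visit 5.
      At 5: no left child.
      At 5: go right to 1.
        1 is a leaf — visit 1.
  At 13: go right to 4.
    4 is a leaf — visit 4.
Full pre-order sequence: 14, 37, 2, 13, 36, 16, 11, 12, 26, 20, 7, 39, 5, 1, 4.

14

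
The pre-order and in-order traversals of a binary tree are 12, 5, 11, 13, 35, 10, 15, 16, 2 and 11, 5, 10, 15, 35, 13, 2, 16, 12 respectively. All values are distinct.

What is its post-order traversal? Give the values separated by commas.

The first element of pre-order is the root; it splits in-order into left and right subtrees.
Root 12: left subtree has 8 nodes {11, 5, 10, 15, 35, 13, 2, 16}, right has 0 { }.
  Root 5: left subtree has 1 node {11}, right has 6 {10, 15, 35, 13, 2, 16}.
    Root 13: left subtree has 3 nodes {10, 15, 35}, right has 2 {2, 16}.
      Root 35: left subtree has 2 nodes {10, 15}, right has 0 { }.
        Root 10: left subtree has 0 nodes { }, right has 1 {15}.
      Root 16: left subtree has 1 node {2}, right has 0 { }.

11, 15, 10, 35, 2, 16, 13, 5, 12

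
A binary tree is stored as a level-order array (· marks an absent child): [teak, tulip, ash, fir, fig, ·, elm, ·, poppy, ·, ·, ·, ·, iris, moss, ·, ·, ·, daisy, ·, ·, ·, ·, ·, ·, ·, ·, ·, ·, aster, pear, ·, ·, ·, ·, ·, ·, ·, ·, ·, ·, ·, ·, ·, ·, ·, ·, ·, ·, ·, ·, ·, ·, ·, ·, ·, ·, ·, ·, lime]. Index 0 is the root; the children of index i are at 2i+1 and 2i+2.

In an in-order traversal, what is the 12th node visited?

moss

In-order visits the left subtree, then the node, then the right subtree.
At teak: go left to tulip.
  At tulip: go left to fir.
    At fir: no left child.
    Visit fir.
    At fir: go right to poppy.
      At poppy: no left child.
      Visit poppy.
      At poppy: go right to daisy.
        daisy is a leaf — visit daisy.
  Visit tulip.
  At tulip: go right to fig.
    fig is a leaf — visit fig.
Visit teak.
At teak: go right to ash.
  At ash: no left child.
  Visit ash.
  At ash: go right to elm.
    At elm: go left to iris.
      iris is a leaf — visit iris.
    Visit elm.
    At elm: go right to moss.
      At moss: go left to aster.
        At aster: go left to lime.
          lime is a leaf — visit lime.
        Visit aster.
        At aster: no right child.
      Visit moss.
      At moss: go right to pear.
        pear is a leaf — visit pear.
Full in-order sequence: fir, poppy, daisy, tulip, fig, teak, ash, iris, elm, lime, aster, moss, pear.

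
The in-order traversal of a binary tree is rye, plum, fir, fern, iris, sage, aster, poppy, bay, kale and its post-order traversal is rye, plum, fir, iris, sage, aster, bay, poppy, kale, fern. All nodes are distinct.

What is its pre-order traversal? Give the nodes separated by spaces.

fern fir plum rye kale poppy aster sage iris bay

The last element of post-order is the root; it splits in-order into left and right subtrees.
Root fern: left subtree has 3 nodes {rye, plum, fir}, right has 6 {iris, sage, aster, poppy, bay, kale}.
  Root fir: left subtree has 2 nodes {rye, plum}, right has 0 { }.
    Root plum: left subtree has 1 node {rye}, right has 0 { }.
  Root kale: left subtree has 5 nodes {iris, sage, aster, poppy, bay}, right has 0 { }.
    Root poppy: left subtree has 3 nodes {iris, sage, aster}, right has 1 {bay}.
      Root aster: left subtree has 2 nodes {iris, sage}, right has 0 { }.
        Root sage: left subtree has 1 node {iris}, right has 0 { }.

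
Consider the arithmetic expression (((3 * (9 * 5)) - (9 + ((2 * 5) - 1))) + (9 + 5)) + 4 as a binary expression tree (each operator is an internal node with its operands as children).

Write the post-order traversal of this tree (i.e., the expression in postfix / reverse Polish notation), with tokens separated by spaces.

3 9 5 * * 9 2 5 * 1 - + - 9 5 + + 4 +

Post-order on an expression tree gives postfix notation: for each operator, emit left operand, right operand, then the operator.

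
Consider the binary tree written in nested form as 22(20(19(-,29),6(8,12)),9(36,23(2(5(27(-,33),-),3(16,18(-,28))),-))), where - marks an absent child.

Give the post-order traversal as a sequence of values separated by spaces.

29 19 8 12 6 20 36 33 27 5 16 28 18 3 2 23 9 22

Post-order visits the left subtree, then the right subtree, then the node.
At 22: go left to 20.
  At 20: go left to 19.
    At 19: no left child.
    At 19: go right to 29.
      29 is a leaf — visit 29.
    Visit 19.
  At 20: go right to 6.
    At 6: go left to 8.
      8 is a leaf — visit 8.
    At 6: go right to 12.
      12 is a leaf — visit 12.
    Visit 6.
  Visit 20.
At 22: go right to 9.
  At 9: go left to 36.
    36 is a leaf — visit 36.
  At 9: go right to 23.
    At 23: go left to 2.
      At 2: go left to 5.
        At 5: go left to 27.
          At 27: no left child.
          At 27: go right to 33.
            33 is a leaf — visit 33.
          Visit 27.
        At 5: no right child.
        Visit 5.
      At 2: go right to 3.
        At 3: go left to 16.
          16 is a leaf — visit 16.
        At 3: go right to 18.
          At 18: no left child.
          At 18: go right to 28.
            28 is a leaf — visit 28.
          Visit 18.
        Visit 3.
      Visit 2.
    At 23: no right child.
    Visit 23.
  Visit 9.
Visit 22.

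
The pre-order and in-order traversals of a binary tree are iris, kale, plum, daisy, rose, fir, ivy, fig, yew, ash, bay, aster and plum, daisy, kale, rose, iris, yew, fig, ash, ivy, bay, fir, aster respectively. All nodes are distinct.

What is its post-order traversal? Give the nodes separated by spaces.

The first element of pre-order is the root; it splits in-order into left and right subtrees.
Root iris: left subtree has 4 nodes {plum, daisy, kale, rose}, right has 7 {yew, fig, ash, ivy, bay, fir, aster}.
  Root kale: left subtree has 2 nodes {plum, daisy}, right has 1 {rose}.
    Root plum: left subtree has 0 nodes { }, right has 1 {daisy}.
  Root fir: left subtree has 5 nodes {yew, fig, ash, ivy, bay}, right has 1 {aster}.
    Root ivy: left subtree has 3 nodes {yew, fig, ash}, right has 1 {bay}.
      Root fig: left subtree has 1 node {yew}, right has 1 {ash}.

daisy plum rose kale yew ash fig bay ivy aster fir iris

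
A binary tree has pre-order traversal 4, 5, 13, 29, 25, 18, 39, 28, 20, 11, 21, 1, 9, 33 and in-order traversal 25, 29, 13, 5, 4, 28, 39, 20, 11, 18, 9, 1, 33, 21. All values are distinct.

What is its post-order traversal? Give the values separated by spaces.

25 29 13 5 28 11 20 39 9 33 1 21 18 4

The first element of pre-order is the root; it splits in-order into left and right subtrees.
Root 4: left subtree has 4 nodes {25, 29, 13, 5}, right has 9 {28, 39, 20, 11, 18, 9, 1, 33, 21}.
  Root 5: left subtree has 3 nodes {25, 29, 13}, right has 0 { }.
    Root 13: left subtree has 2 nodes {25, 29}, right has 0 { }.
      Root 29: left subtree has 1 node {25}, right has 0 { }.
  Root 18: left subtree has 4 nodes {28, 39, 20, 11}, right has 4 {9, 1, 33, 21}.
    Root 39: left subtree has 1 node {28}, right has 2 {20, 11}.
      Root 20: left subtree has 0 nodes { }, right has 1 {11}.
    Root 21: left subtree has 3 nodes {9, 1, 33}, right has 0 { }.
      Root 1: left subtree has 1 node {9}, right has 1 {33}.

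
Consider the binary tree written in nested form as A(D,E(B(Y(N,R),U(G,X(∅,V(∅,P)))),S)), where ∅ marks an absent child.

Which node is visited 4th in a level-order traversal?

Level-order visits nodes level by level from the root, left to right within each level.
Level 0: A
Level 1: D, E
Level 2: B, S
Level 3: Y, U
Level 4: N, R, G, X
Level 5: V
Level 6: P
Full level-order sequence: A, D, E, B, S, Y, U, N, R, G, X, V, P.

B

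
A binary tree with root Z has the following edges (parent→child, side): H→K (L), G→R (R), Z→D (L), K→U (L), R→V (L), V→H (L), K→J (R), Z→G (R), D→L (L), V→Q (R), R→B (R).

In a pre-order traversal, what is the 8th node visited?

K

Pre-order visits the node, then its left subtree, then its right subtree.
Visit Z.
At Z: go left to D.
  Visit D.
  At D: go left to L.
    L is a leaf — visit L.
  At D: no right child.
At Z: go right to G.
  Visit G.
  At G: no left child.
  At G: go right to R.
    Visit R.
    At R: go left to V.
      Visit V.
      At V: go left to H.
        Visit H.
        At H: go left to K.
          Visit K.
          At K: go left to U.
            U is a leaf — visit U.
          At K: go right to J.
            J is a leaf — visit J.
        At H: no right child.
      At V: go right to Q.
        Q is a leaf — visit Q.
    At R: go right to B.
      B is a leaf — visit B.
Full pre-order sequence: Z, D, L, G, R, V, H, K, U, J, Q, B.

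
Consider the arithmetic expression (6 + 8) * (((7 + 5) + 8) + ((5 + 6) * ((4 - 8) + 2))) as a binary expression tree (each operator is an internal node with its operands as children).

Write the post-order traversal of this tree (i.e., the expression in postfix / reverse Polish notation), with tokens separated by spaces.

6 8 + 7 5 + 8 + 5 6 + 4 8 - 2 + * + *

Post-order on an expression tree gives postfix notation: for each operator, emit left operand, right operand, then the operator.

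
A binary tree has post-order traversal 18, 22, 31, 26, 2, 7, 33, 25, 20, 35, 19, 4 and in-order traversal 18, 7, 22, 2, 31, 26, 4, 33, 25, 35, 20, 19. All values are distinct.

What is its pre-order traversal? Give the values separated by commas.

The last element of post-order is the root; it splits in-order into left and right subtrees.
Root 4: left subtree has 6 nodes {18, 7, 22, 2, 31, 26}, right has 5 {33, 25, 35, 20, 19}.
  Root 7: left subtree has 1 node {18}, right has 4 {22, 2, 31, 26}.
    Root 2: left subtree has 1 node {22}, right has 2 {31, 26}.
      Root 26: left subtree has 1 node {31}, right has 0 { }.
  Root 19: left subtree has 4 nodes {33, 25, 35, 20}, right has 0 { }.
    Root 35: left subtree has 2 nodes {33, 25}, right has 1 {20}.
      Root 25: left subtree has 1 node {33}, right has 0 { }.

4, 7, 18, 2, 22, 26, 31, 19, 35, 25, 33, 20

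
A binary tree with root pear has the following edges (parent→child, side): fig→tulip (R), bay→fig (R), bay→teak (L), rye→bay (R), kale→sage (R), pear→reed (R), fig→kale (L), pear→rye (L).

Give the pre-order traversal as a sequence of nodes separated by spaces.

pear rye bay teak fig kale sage tulip reed

Pre-order visits the node, then its left subtree, then its right subtree.
Visit pear.
At pear: go left to rye.
  Visit rye.
  At rye: no left child.
  At rye: go right to bay.
    Visit bay.
    At bay: go left to teak.
      teak is a leaf — visit teak.
    At bay: go right to fig.
      Visit fig.
      At fig: go left to kale.
        Visit kale.
        At kale: no left child.
        At kale: go right to sage.
          sage is a leaf — visit sage.
      At fig: go right to tulip.
        tulip is a leaf — visit tulip.
At pear: go right to reed.
  reed is a leaf — visit reed.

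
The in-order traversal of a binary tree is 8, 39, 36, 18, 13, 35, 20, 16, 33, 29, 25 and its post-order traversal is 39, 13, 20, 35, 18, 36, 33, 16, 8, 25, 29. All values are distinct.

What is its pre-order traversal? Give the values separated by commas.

The last element of post-order is the root; it splits in-order into left and right subtrees.
Root 29: left subtree has 9 nodes {8, 39, 36, 18, 13, 35, 20, 16, 33}, right has 1 {25}.
  Root 8: left subtree has 0 nodes { }, right has 8 {39, 36, 18, 13, 35, 20, 16, 33}.
    Root 16: left subtree has 6 nodes {39, 36, 18, 13, 35, 20}, right has 1 {33}.
      Root 36: left subtree has 1 node {39}, right has 4 {18, 13, 35, 20}.
        Root 18: left subtree has 0 nodes { }, right has 3 {13, 35, 20}.
          Root 35: left subtree has 1 node {13}, right has 1 {20}.

29, 8, 16, 36, 39, 18, 35, 13, 20, 33, 25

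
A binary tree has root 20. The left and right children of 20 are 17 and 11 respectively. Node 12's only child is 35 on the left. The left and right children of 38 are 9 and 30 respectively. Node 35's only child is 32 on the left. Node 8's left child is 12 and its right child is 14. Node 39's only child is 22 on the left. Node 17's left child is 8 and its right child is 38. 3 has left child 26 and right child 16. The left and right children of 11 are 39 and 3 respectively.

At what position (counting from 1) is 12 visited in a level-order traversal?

Level-order visits nodes level by level from the root, left to right within each level.
Level 0: 20
Level 1: 17, 11
Level 2: 8, 38, 39, 3
Level 3: 12, 14, 9, 30, 22, 26, 16
Level 4: 35
Level 5: 32
Full level-order sequence: 20, 17, 11, 8, 38, 39, 3, 12, 14, 9, 30, 22, 26, 16, 35, 32.

8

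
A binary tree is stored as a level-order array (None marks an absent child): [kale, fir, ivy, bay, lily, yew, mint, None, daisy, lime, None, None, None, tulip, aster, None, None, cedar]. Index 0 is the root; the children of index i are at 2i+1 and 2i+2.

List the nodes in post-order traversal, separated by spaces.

Post-order visits the left subtree, then the right subtree, then the node.
At kale: go left to fir.
  At fir: go left to bay.
    At bay: no left child.
    At bay: go right to daisy.
      At daisy: go left to cedar.
        cedar is a leaf — visit cedar.
      At daisy: no right child.
      Visit daisy.
    Visit bay.
  At fir: go right to lily.
    At lily: go left to lime.
      lime is a leaf — visit lime.
    At lily: no right child.
    Visit lily.
  Visit fir.
At kale: go right to ivy.
  At ivy: go left to yew.
    yew is a leaf — visit yew.
  At ivy: go right to mint.
    At mint: go left to tulip.
      tulip is a leaf — visit tulip.
    At mint: go right to aster.
      aster is a leaf — visit aster.
    Visit mint.
  Visit ivy.
Visit kale.

cedar daisy bay lime lily fir yew tulip aster mint ivy kale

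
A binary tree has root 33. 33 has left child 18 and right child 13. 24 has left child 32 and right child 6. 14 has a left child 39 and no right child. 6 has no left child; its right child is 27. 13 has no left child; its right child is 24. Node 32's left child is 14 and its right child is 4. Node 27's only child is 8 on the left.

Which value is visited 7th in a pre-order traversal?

Pre-order visits the node, then its left subtree, then its right subtree.
Visit 33.
At 33: go left to 18.
  18 is a leaf — visit 18.
At 33: go right to 13.
  Visit 13.
  At 13: no left child.
  At 13: go right to 24.
    Visit 24.
    At 24: go left to 32.
      Visit 32.
      At 32: go left to 14.
        Visit 14.
        At 14: go left to 39.
          39 is a leaf — visit 39.
        At 14: no right child.
      At 32: go right to 4.
        4 is a leaf — visit 4.
    At 24: go right to 6.
      Visit 6.
      At 6: no left child.
      At 6: go right to 27.
        Visit 27.
        At 27: go left to 8.
          8 is a leaf — visit 8.
        At 27: no right child.
Full pre-order sequence: 33, 18, 13, 24, 32, 14, 39, 4, 6, 27, 8.

39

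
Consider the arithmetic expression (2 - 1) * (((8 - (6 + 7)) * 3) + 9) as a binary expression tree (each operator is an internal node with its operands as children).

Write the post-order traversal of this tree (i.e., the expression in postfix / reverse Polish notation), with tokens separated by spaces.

2 1 - 8 6 7 + - 3 * 9 + *

Post-order on an expression tree gives postfix notation: for each operator, emit left operand, right operand, then the operator.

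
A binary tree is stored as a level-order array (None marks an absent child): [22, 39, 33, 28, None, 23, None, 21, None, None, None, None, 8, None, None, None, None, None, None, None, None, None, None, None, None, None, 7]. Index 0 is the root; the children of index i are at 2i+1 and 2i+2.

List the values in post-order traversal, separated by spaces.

21 28 39 7 8 23 33 22

Post-order visits the left subtree, then the right subtree, then the node.
At 22: go left to 39.
  At 39: go left to 28.
    At 28: go left to 21.
      21 is a leaf — visit 21.
    At 28: no right child.
    Visit 28.
  At 39: no right child.
  Visit 39.
At 22: go right to 33.
  At 33: go left to 23.
    At 23: no left child.
    At 23: go right to 8.
      At 8: no left child.
      At 8: go right to 7.
        7 is a leaf — visit 7.
      Visit 8.
    Visit 23.
  At 33: no right child.
  Visit 33.
Visit 22.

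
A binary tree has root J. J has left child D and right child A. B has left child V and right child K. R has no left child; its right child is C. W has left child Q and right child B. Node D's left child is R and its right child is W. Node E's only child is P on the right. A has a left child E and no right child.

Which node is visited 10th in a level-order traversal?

Level-order visits nodes level by level from the root, left to right within each level.
Level 0: J
Level 1: D, A
Level 2: R, W, E
Level 3: C, Q, B, P
Level 4: V, K
Full level-order sequence: J, D, A, R, W, E, C, Q, B, P, V, K.

P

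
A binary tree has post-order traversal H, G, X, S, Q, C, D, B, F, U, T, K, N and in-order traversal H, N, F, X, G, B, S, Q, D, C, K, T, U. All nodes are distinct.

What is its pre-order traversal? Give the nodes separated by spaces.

The last element of post-order is the root; it splits in-order into left and right subtrees.
Root N: left subtree has 1 node {H}, right has 11 {F, X, G, B, S, Q, D, C, K, T, U}.
  Root K: left subtree has 8 nodes {F, X, G, B, S, Q, D, C}, right has 2 {T, U}.
    Root F: left subtree has 0 nodes { }, right has 7 {X, G, B, S, Q, D, C}.
      Root B: left subtree has 2 nodes {X, G}, right has 4 {S, Q, D, C}.
        Root X: left subtree has 0 nodes { }, right has 1 {G}.
        Root D: left subtree has 2 nodes {S, Q}, right has 1 {C}.
          Root Q: left subtree has 1 node {S}, right has 0 { }.
    Root T: left subtree has 0 nodes { }, right has 1 {U}.

N H K F B X G D Q S C T U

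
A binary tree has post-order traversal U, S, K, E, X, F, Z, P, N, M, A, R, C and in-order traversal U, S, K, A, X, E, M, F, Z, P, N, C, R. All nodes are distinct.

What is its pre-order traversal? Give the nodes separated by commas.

C, A, K, S, U, M, X, E, N, P, Z, F, R

The last element of post-order is the root; it splits in-order into left and right subtrees.
Root C: left subtree has 11 nodes {U, S, K, A, X, E, M, F, Z, P, N}, right has 1 {R}.
  Root A: left subtree has 3 nodes {U, S, K}, right has 7 {X, E, M, F, Z, P, N}.
    Root K: left subtree has 2 nodes {U, S}, right has 0 { }.
      Root S: left subtree has 1 node {U}, right has 0 { }.
    Root M: left subtree has 2 nodes {X, E}, right has 4 {F, Z, P, N}.
      Root X: left subtree has 0 nodes { }, right has 1 {E}.
      Root N: left subtree has 3 nodes {F, Z, P}, right has 0 { }.
        Root P: left subtree has 2 nodes {F, Z}, right has 0 { }.
          Root Z: left subtree has 1 node {F}, right has 0 { }.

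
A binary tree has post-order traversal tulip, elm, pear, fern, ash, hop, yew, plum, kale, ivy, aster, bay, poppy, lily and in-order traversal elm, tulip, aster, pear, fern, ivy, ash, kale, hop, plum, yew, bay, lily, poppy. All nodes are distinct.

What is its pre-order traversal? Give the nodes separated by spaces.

lily bay aster elm tulip ivy fern pear kale ash plum hop yew poppy

The last element of post-order is the root; it splits in-order into left and right subtrees.
Root lily: left subtree has 12 nodes {elm, tulip, aster, pear, fern, ivy, ash, kale, hop, plum, yew, bay}, right has 1 {poppy}.
  Root bay: left subtree has 11 nodes {elm, tulip, aster, pear, fern, ivy, ash, kale, hop, plum, yew}, right has 0 { }.
    Root aster: left subtree has 2 nodes {elm, tulip}, right has 8 {pear, fern, ivy, ash, kale, hop, plum, yew}.
      Root elm: left subtree has 0 nodes { }, right has 1 {tulip}.
      Root ivy: left subtree has 2 nodes {pear, fern}, right has 5 {ash, kale, hop, plum, yew}.
        Root fern: left subtree has 1 node {pear}, right has 0 { }.
        Root kale: left subtree has 1 node {ash}, right has 3 {hop, plum, yew}.
          Root plum: left subtree has 1 node {hop}, right has 1 {yew}.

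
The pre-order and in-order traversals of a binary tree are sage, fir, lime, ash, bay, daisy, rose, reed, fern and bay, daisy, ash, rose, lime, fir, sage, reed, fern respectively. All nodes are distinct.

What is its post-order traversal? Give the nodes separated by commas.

daisy, bay, rose, ash, lime, fir, fern, reed, sage

The first element of pre-order is the root; it splits in-order into left and right subtrees.
Root sage: left subtree has 6 nodes {bay, daisy, ash, rose, lime, fir}, right has 2 {reed, fern}.
  Root fir: left subtree has 5 nodes {bay, daisy, ash, rose, lime}, right has 0 { }.
    Root lime: left subtree has 4 nodes {bay, daisy, ash, rose}, right has 0 { }.
      Root ash: left subtree has 2 nodes {bay, daisy}, right has 1 {rose}.
        Root bay: left subtree has 0 nodes { }, right has 1 {daisy}.
  Root reed: left subtree has 0 nodes { }, right has 1 {fern}.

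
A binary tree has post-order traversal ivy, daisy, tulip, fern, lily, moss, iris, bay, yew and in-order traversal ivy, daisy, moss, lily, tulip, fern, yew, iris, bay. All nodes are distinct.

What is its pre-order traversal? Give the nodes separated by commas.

The last element of post-order is the root; it splits in-order into left and right subtrees.
Root yew: left subtree has 6 nodes {ivy, daisy, moss, lily, tulip, fern}, right has 2 {iris, bay}.
  Root moss: left subtree has 2 nodes {ivy, daisy}, right has 3 {lily, tulip, fern}.
    Root daisy: left subtree has 1 node {ivy}, right has 0 { }.
    Root lily: left subtree has 0 nodes { }, right has 2 {tulip, fern}.
      Root fern: left subtree has 1 node {tulip}, right has 0 { }.
  Root bay: left subtree has 1 node {iris}, right has 0 { }.

yew, moss, daisy, ivy, lily, fern, tulip, bay, iris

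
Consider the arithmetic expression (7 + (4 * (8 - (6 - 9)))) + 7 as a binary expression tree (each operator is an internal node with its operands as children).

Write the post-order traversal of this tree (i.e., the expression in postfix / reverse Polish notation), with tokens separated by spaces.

7 4 8 6 9 - - * + 7 +

Post-order on an expression tree gives postfix notation: for each operator, emit left operand, right operand, then the operator.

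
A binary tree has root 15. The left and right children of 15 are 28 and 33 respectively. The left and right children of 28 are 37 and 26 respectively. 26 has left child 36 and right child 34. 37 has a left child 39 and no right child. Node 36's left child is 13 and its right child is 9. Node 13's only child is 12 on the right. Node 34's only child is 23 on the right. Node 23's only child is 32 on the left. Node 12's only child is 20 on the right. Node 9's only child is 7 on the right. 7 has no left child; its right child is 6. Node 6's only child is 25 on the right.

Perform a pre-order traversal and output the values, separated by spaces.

Pre-order visits the node, then its left subtree, then its right subtree.
Visit 15.
At 15: go left to 28.
  Visit 28.
  At 28: go left to 37.
    Visit 37.
    At 37: go left to 39.
      39 is a leaf — visit 39.
    At 37: no right child.
  At 28: go right to 26.
    Visit 26.
    At 26: go left to 36.
      Visit 36.
      At 36: go left to 13.
        Visit 13.
        At 13: no left child.
        At 13: go right to 12.
          Visit 12.
          At 12: no left child.
          At 12: go right to 20.
            20 is a leaf — visit 20.
      At 36: go right to 9.
        Visit 9.
        At 9: no left child.
        At 9: go right to 7.
          Visit 7.
          At 7: no left child.
          At 7: go right to 6.
            Visit 6.
            At 6: no left child.
            At 6: go right to 25.
              25 is a leaf — visit 25.
    At 26: go right to 34.
      Visit 34.
      At 34: no left child.
      At 34: go right to 23.
        Visit 23.
        At 23: go left to 32.
          32 is a leaf — visit 32.
        At 23: no right child.
At 15: go right to 33.
  33 is a leaf — visit 33.

15 28 37 39 26 36 13 12 20 9 7 6 25 34 23 32 33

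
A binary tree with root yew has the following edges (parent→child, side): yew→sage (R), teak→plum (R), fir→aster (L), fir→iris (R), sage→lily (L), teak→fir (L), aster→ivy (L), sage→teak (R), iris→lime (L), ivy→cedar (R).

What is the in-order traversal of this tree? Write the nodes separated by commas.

yew, lily, sage, ivy, cedar, aster, fir, lime, iris, teak, plum

In-order visits the left subtree, then the node, then the right subtree.
At yew: no left child.
Visit yew.
At yew: go right to sage.
  At sage: go left to lily.
    lily is a leaf — visit lily.
  Visit sage.
  At sage: go right to teak.
    At teak: go left to fir.
      At fir: go left to aster.
        At aster: go left to ivy.
          At ivy: no left child.
          Visit ivy.
          At ivy: go right to cedar.
            cedar is a leaf — visit cedar.
        Visit aster.
        At aster: no right child.
      Visit fir.
      At fir: go right to iris.
        At iris: go left to lime.
          lime is a leaf — visit lime.
        Visit iris.
        At iris: no right child.
    Visit teak.
    At teak: go right to plum.
      plum is a leaf — visit plum.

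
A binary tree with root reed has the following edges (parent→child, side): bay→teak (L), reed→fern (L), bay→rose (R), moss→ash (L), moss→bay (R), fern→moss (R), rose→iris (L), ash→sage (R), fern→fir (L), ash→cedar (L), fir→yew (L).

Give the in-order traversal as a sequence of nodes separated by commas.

In-order visits the left subtree, then the node, then the right subtree.
At reed: go left to fern.
  At fern: go left to fir.
    At fir: go left to yew.
      yew is a leaf — visit yew.
    Visit fir.
    At fir: no right child.
  Visit fern.
  At fern: go right to moss.
    At moss: go left to ash.
      At ash: go left to cedar.
        cedar is a leaf — visit cedar.
      Visit ash.
      At ash: go right to sage.
        sage is a leaf — visit sage.
    Visit moss.
    At moss: go right to bay.
      At bay: go left to teak.
        teak is a leaf — visit teak.
      Visit bay.
      At bay: go right to rose.
        At rose: go left to iris.
          iris is a leaf — visit iris.
        Visit rose.
        At rose: no right child.
Visit reed.
At reed: no right child.

yew, fir, fern, cedar, ash, sage, moss, teak, bay, iris, rose, reed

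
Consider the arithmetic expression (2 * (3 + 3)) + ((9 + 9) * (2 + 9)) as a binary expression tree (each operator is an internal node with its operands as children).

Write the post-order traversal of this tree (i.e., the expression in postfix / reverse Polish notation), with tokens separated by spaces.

Post-order on an expression tree gives postfix notation: for each operator, emit left operand, right operand, then the operator.

2 3 3 + * 9 9 + 2 9 + * +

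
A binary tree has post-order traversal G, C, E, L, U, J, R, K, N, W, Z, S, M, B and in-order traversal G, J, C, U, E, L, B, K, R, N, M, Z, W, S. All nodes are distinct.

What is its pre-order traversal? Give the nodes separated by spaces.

B J G U C L E M N K R S Z W

The last element of post-order is the root; it splits in-order into left and right subtrees.
Root B: left subtree has 6 nodes {G, J, C, U, E, L}, right has 7 {K, R, N, M, Z, W, S}.
  Root J: left subtree has 1 node {G}, right has 4 {C, U, E, L}.
    Root U: left subtree has 1 node {C}, right has 2 {E, L}.
      Root L: left subtree has 1 node {E}, right has 0 { }.
  Root M: left subtree has 3 nodes {K, R, N}, right has 3 {Z, W, S}.
    Root N: left subtree has 2 nodes {K, R}, right has 0 { }.
      Root K: left subtree has 0 nodes { }, right has 1 {R}.
    Root S: left subtree has 2 nodes {Z, W}, right has 0 { }.
      Root Z: left subtree has 0 nodes { }, right has 1 {W}.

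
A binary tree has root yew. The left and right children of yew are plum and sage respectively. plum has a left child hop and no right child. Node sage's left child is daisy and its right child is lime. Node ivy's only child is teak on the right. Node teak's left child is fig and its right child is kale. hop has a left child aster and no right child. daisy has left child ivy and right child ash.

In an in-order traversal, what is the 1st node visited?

aster

In-order visits the left subtree, then the node, then the right subtree.
At yew: go left to plum.
  At plum: go left to hop.
    At hop: go left to aster.
      aster is a leaf — visit aster.
    Visit hop.
    At hop: no right child.
  Visit plum.
  At plum: no right child.
Visit yew.
At yew: go right to sage.
  At sage: go left to daisy.
    At daisy: go left to ivy.
      At ivy: no left child.
      Visit ivy.
      At ivy: go right to teak.
        At teak: go left to fig.
          fig is a leaf — visit fig.
        Visit teak.
        At teak: go right to kale.
          kale is a leaf — visit kale.
    Visit daisy.
    At daisy: go right to ash.
      ash is a leaf — visit ash.
  Visit sage.
  At sage: go right to lime.
    lime is a leaf — visit lime.
Full in-order sequence: aster, hop, plum, yew, ivy, fig, teak, kale, daisy, ash, sage, lime.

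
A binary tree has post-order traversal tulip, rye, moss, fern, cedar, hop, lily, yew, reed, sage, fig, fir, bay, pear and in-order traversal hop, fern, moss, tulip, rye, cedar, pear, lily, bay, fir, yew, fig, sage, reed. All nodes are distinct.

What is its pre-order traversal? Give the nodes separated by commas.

pear, hop, cedar, fern, moss, rye, tulip, bay, lily, fir, fig, yew, sage, reed

The last element of post-order is the root; it splits in-order into left and right subtrees.
Root pear: left subtree has 6 nodes {hop, fern, moss, tulip, rye, cedar}, right has 7 {lily, bay, fir, yew, fig, sage, reed}.
  Root hop: left subtree has 0 nodes { }, right has 5 {fern, moss, tulip, rye, cedar}.
    Root cedar: left subtree has 4 nodes {fern, moss, tulip, rye}, right has 0 { }.
      Root fern: left subtree has 0 nodes { }, right has 3 {moss, tulip, rye}.
        Root moss: left subtree has 0 nodes { }, right has 2 {tulip, rye}.
          Root rye: left subtree has 1 node {tulip}, right has 0 { }.
  Root bay: left subtree has 1 node {lily}, right has 5 {fir, yew, fig, sage, reed}.
    Root fir: left subtree has 0 nodes { }, right has 4 {yew, fig, sage, reed}.
      Root fig: left subtree has 1 node {yew}, right has 2 {sage, reed}.
        Root sage: left subtree has 0 nodes { }, right has 1 {reed}.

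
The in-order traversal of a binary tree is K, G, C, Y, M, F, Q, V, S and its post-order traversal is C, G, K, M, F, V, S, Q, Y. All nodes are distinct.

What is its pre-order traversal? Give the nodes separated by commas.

The last element of post-order is the root; it splits in-order into left and right subtrees.
Root Y: left subtree has 3 nodes {K, G, C}, right has 5 {M, F, Q, V, S}.
  Root K: left subtree has 0 nodes { }, right has 2 {G, C}.
    Root G: left subtree has 0 nodes { }, right has 1 {C}.
  Root Q: left subtree has 2 nodes {M, F}, right has 2 {V, S}.
    Root F: left subtree has 1 node {M}, right has 0 { }.
    Root S: left subtree has 1 node {V}, right has 0 { }.

Y, K, G, C, Q, F, M, S, V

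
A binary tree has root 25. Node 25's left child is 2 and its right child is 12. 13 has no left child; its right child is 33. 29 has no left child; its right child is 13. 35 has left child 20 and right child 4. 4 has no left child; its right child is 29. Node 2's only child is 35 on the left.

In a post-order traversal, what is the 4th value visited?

29

Post-order visits the left subtree, then the right subtree, then the node.
At 25: go left to 2.
  At 2: go left to 35.
    At 35: go left to 20.
      20 is a leaf — visit 20.
    At 35: go right to 4.
      At 4: no left child.
      At 4: go right to 29.
        At 29: no left child.
        At 29: go right to 13.
          At 13: no left child.
          At 13: go right to 33.
            33 is a leaf — visit 33.
          Visit 13.
        Visit 29.
      Visit 4.
    Visit 35.
  At 2: no right child.
  Visit 2.
At 25: go right to 12.
  12 is a leaf — visit 12.
Visit 25.
Full post-order sequence: 20, 33, 13, 29, 4, 35, 2, 12, 25.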